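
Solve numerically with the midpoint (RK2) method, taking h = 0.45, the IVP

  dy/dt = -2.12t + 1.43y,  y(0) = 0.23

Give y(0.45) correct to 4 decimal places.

Midpoint: k1 = f(t_n, y_n); k2 = f(t_n + h/2, y_n + (h/2)·k1); y_{n+1} = y_n + h·k2.
t=0.000000, y=0.230000:
  k1 = f(0.000000, 0.230000) = 0.328900
  k2 = f(0.225000, 0.304003) = -0.042276
  y ← 0.230000 + 0.45·(-0.042276) = 0.210976
y(0.45) ≈ 0.2110

0.2110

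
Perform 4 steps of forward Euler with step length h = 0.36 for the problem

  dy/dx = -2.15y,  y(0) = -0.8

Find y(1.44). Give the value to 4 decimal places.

Euler: y_{n+1} = y_n + h·f(x_n, y_n).
x=0.000000, y=-0.800000: f=1.720000 → y ← -0.800000 + 0.36·1.720000 = -0.180800
x=0.360000, y=-0.180800: f=0.388720 → y ← -0.180800 + 0.36·0.388720 = -0.040861
x=0.720000, y=-0.040861: f=0.087851 → y ← -0.040861 + 0.36·0.087851 = -0.009235
x=1.080000, y=-0.009235: f=0.019854 → y ← -0.009235 + 0.36·0.019854 = -0.002087
y(1.44) ≈ -0.0021

-0.0021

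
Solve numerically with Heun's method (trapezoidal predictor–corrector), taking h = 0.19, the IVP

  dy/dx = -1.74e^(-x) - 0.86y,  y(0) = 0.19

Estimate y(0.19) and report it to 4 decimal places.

Heun: k1 = f(x_n, y_n); k2 = f(x_n + h, y_n + h·k1); y_{n+1} = y_n + (h/2)·(k1 + k2).
x=0.000000, y=0.190000:
  k1 = f(0.000000, 0.190000) = -1.903400
  k2 = f(0.190000, -0.171646) = -1.291293
  y ← 0.190000 + (0.19/2)·(-1.903400 + (-1.291293)) = -0.113496
y(0.19) ≈ -0.1135

-0.1135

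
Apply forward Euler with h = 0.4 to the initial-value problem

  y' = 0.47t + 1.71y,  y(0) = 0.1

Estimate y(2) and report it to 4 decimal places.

2.8206

Euler: y_{n+1} = y_n + h·f(t_n, y_n).
t=0.000000, y=0.100000: f=0.171000 → y ← 0.100000 + 0.4·0.171000 = 0.168400
t=0.400000, y=0.168400: f=0.475964 → y ← 0.168400 + 0.4·0.475964 = 0.358786
t=0.800000, y=0.358786: f=0.989523 → y ← 0.358786 + 0.4·0.989523 = 0.754595
t=1.200000, y=0.754595: f=1.854357 → y ← 0.754595 + 0.4·1.854357 = 1.496338
t=1.600000, y=1.496338: f=3.310738 → y ← 1.496338 + 0.4·3.310738 = 2.820633
y(2) ≈ 2.8206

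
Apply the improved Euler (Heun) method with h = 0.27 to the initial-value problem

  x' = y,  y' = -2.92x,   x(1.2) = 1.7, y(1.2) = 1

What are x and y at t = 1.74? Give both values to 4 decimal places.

Heun on (x,y): k1 = f(t_n, state_n); k2 = f(t_n + h, state_n + h·k1); state_{n+1} = state_n + (h/2)·(k1 + k2).
1.200000: (1.700000, 1.000000)
  k1 = (1.000000, -4.964000)
  predictor → (1.970000, -0.340280)
  k2 = (-0.340280, -5.752400)
  → (1.789062, -0.446714)
1.470000: (1.789062, -0.446714)
  k1 = (-0.446714, -5.224062)
  predictor → (1.668449, -1.857211)
  k2 = (-1.857211, -4.871872)
  → (1.478032, -1.809665)
(x(1.74), y(1.74)) ≈ (1.4780, -1.8097)

1.4780, -1.8097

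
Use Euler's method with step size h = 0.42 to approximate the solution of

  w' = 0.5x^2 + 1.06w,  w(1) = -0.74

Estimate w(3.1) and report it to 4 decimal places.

2.0724

Euler: w_{n+1} = w_n + h·f(x_n, w_n).
x=1.000000, w=-0.740000: f=-0.284400 → w ← -0.740000 + 0.42·(-0.284400) = -0.859448
x=1.420000, w=-0.859448: f=0.097185 → w ← -0.859448 + 0.42·0.097185 = -0.818630
x=1.840000, w=-0.818630: f=0.825052 → w ← -0.818630 + 0.42·0.825052 = -0.472108
x=2.260000, w=-0.472108: f=2.053365 → w ← -0.472108 + 0.42·2.053365 = 0.390305
x=2.680000, w=0.390305: f=4.004923 → w ← 0.390305 + 0.42·4.004923 = 2.072373
w(3.1) ≈ 2.0724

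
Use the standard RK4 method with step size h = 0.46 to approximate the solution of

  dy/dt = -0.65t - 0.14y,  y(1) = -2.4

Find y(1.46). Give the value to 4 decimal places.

-2.6072

RK4: k1 = f(t_n, y_n); k2 = f(t_n + h/2, y_n + (h/2)·k1); k3 = f(t_n + h/2, y_n + (h/2)·k2); k4 = f(t_n + h, y_n + h·k3); y_{n+1} = y_n + (h/6)·(k1 + 2k2 + 2k3 + k4).
t=1.000000, y=-2.400000:
  k1 = f(1.000000, -2.400000) = -0.314000
  k2 = f(1.230000, -2.472220) = -0.453389
  k3 = f(1.230000, -2.504280) = -0.448901
  k4 = f(1.460000, -2.606494) = -0.584091
  y ← -2.400000 + (0.46/6)·(k1 + 2k2 + 2k3 + k4) = -2.607205
y(1.46) ≈ -2.6072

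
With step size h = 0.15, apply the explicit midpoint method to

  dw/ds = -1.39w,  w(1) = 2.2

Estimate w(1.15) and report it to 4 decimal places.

1.7891

Midpoint: k1 = f(s_n, w_n); k2 = f(s_n + h/2, w_n + (h/2)·k1); w_{n+1} = w_n + h·k2.
s=1.000000, w=2.200000:
  k1 = f(1.000000, 2.200000) = -3.058000
  k2 = f(1.075000, 1.970650) = -2.739204
  w ← 2.200000 + 0.15·(-2.739204) = 1.789119
w(1.15) ≈ 1.7891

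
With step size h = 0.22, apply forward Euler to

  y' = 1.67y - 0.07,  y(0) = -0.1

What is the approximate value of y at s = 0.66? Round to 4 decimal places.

-0.3209

Euler: y_{n+1} = y_n + h·f(s_n, y_n).
s=0.000000, y=-0.100000: f=-0.237000 → y ← -0.100000 + 0.22·(-0.237000) = -0.152140
s=0.220000, y=-0.152140: f=-0.324074 → y ← -0.152140 + 0.22·(-0.324074) = -0.223436
s=0.440000, y=-0.223436: f=-0.443139 → y ← -0.223436 + 0.22·(-0.443139) = -0.320927
y(0.66) ≈ -0.3209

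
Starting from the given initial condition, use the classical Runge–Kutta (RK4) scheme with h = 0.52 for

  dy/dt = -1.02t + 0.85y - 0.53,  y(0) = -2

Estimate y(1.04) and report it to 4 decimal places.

RK4: k1 = f(t_n, y_n); k2 = f(t_n + h/2, y_n + (h/2)·k1); k3 = f(t_n + h/2, y_n + (h/2)·k2); k4 = f(t_n + h, y_n + h·k3); y_{n+1} = y_n + (h/6)·(k1 + 2k2 + 2k3 + k4).
t=0.000000, y=-2.000000:
  k1 = f(0.000000, -2.000000) = -2.230000
  k2 = f(0.260000, -2.579800) = -2.988030
  k3 = f(0.260000, -2.776888) = -3.155555
  k4 = f(0.520000, -3.640888) = -4.155155
  y ← -2.000000 + (0.52/6)·(k1 + 2k2 + 2k3 + k4) = -3.618268
t=0.520000, y=-3.618268:
  k1 = f(0.520000, -3.618268) = -4.135928
  k2 = f(0.780000, -4.693609) = -5.315168
  k3 = f(0.780000, -5.000212) = -5.575780
  k4 = f(1.040000, -6.517674) = -7.130823
  y ← -3.618268 + (0.52/6)·(k1 + 2k2 + 2k3 + k4) = -6.482484
y(1.04) ≈ -6.4825

-6.4825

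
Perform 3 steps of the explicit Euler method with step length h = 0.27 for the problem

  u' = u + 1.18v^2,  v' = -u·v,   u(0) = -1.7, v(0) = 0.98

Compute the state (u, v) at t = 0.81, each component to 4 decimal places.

Euler on (u,v): u_{n+1} = u_n + h·u', v_{n+1} = v_n + h·v'.
0.000000: (-1.700000, 0.980000); f=(-0.566728, 1.666000) → (-1.853017, 1.429820)
0.270000: (-1.853017, 1.429820); f=(0.559358, 2.649480) → (-1.701990, 2.145180)
0.540000: (-1.701990, 2.145180); f=(3.728129, 3.651074) → (-0.695395, 3.130970)
(u(0.81), v(0.81)) ≈ (-0.6954, 3.1310)

-0.6954, 3.1310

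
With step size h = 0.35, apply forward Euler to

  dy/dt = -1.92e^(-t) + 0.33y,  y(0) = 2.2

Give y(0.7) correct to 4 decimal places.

1.5144

Euler: y_{n+1} = y_n + h·f(t_n, y_n).
t=0.000000, y=2.200000: f=-1.194000 → y ← 2.200000 + 0.35·(-1.194000) = 1.782100
t=0.350000, y=1.782100: f=-0.764908 → y ← 1.782100 + 0.35·(-0.764908) = 1.514382
y(0.7) ≈ 1.5144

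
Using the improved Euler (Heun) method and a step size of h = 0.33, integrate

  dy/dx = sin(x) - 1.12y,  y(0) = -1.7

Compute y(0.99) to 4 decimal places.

-0.2578

Heun: k1 = f(x_n, y_n); k2 = f(x_n + h, y_n + h·k1); y_{n+1} = y_n + (h/2)·(k1 + k2).
x=0.000000, y=-1.700000:
  k1 = f(0.000000, -1.700000) = 1.904000
  k2 = f(0.330000, -1.071680) = 1.524325
  y ← -1.700000 + (0.33/2)·(1.904000 + 1.524325) = -1.134326
x=0.330000, y=-1.134326:
  k1 = f(0.330000, -1.134326) = 1.594489
  k2 = f(0.660000, -0.608145) = 1.294239
  y ← -1.134326 + (0.33/2)·(1.594489 + 1.294239) = -0.657686
x=0.660000, y=-0.657686:
  k1 = f(0.660000, -0.657686) = 1.349726
  k2 = f(0.990000, -0.212277) = 1.073776
  y ← -0.657686 + (0.33/2)·(1.349726 + 1.073776) = -0.257809
y(0.99) ≈ -0.2578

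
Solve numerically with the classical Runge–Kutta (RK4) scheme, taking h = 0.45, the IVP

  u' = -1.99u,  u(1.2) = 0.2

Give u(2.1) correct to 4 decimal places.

RK4: k1 = f(s_n, u_n); k2 = f(s_n + h/2, u_n + (h/2)·k1); k3 = f(s_n + h/2, u_n + (h/2)·k2); k4 = f(s_n + h, u_n + h·k3); u_{n+1} = u_n + (h/6)·(k1 + 2k2 + 2k3 + k4).
s=1.200000, u=0.200000:
  k1 = f(1.200000, 0.200000) = -0.398000
  k2 = f(1.425000, 0.110450) = -0.219796
  k3 = f(1.425000, 0.150546) = -0.299587
  k4 = f(1.650000, 0.065186) = -0.129720
  u ← 0.200000 + (0.45/6)·(k1 + 2k2 + 2k3 + k4) = 0.082514
s=1.650000, u=0.082514:
  k1 = f(1.650000, 0.082514) = -0.164202
  k2 = f(1.875000, 0.045568) = -0.090681
  k3 = f(1.875000, 0.062111) = -0.123600
  k4 = f(2.100000, 0.026894) = -0.053518
  u ← 0.082514 + (0.45/6)·(k1 + 2k2 + 2k3 + k4) = 0.034043
u(2.1) ≈ 0.0340

0.0340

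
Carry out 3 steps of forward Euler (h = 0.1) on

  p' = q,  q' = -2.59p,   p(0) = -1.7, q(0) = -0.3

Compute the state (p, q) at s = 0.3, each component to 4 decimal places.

Euler on (p,q): p_{n+1} = p_n + h·p', q_{n+1} = q_n + h·q'.
0.000000: (-1.700000, -0.300000); f=(-0.300000, 4.403000) → (-1.730000, 0.140300)
0.100000: (-1.730000, 0.140300); f=(0.140300, 4.480700) → (-1.715970, 0.588370)
0.200000: (-1.715970, 0.588370); f=(0.588370, 4.444362) → (-1.657133, 1.032806)
(p(0.3), q(0.3)) ≈ (-1.6571, 1.0328)

-1.6571, 1.0328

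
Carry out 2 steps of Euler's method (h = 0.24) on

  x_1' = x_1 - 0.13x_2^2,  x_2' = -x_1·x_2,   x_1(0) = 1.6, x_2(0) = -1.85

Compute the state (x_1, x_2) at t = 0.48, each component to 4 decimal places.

Euler on (x_1,x_2): x_1_{n+1} = x_1_n + h·x_1', x_2_{n+1} = x_2_n + h·x_2'.
0.000000: (1.600000, -1.850000); f=(1.155075, 2.960000) → (1.877218, -1.139600)
0.240000: (1.877218, -1.139600); f=(1.708389, 2.139278) → (2.287231, -0.626173)
(x_1(0.48), x_2(0.48)) ≈ (2.2872, -0.6262)

2.2872, -0.6262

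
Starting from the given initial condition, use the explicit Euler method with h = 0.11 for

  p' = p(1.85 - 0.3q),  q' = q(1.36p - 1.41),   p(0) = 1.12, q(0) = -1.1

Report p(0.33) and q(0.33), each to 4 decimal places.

Euler on (p,q): p_{n+1} = p_n + h·p', q_{n+1} = q_n + h·q'.
0.000000: (1.120000, -1.100000); f=(2.441600, -0.124520) → (1.388576, -1.113697)
0.110000: (1.388576, -1.113697); f=(3.032802, -0.532863) → (1.722184, -1.172312)
0.220000: (1.722184, -1.172312); f=(3.791722, -1.092795) → (2.139274, -1.292520)
(p(0.33), q(0.33)) ≈ (2.1393, -1.2925)

2.1393, -1.2925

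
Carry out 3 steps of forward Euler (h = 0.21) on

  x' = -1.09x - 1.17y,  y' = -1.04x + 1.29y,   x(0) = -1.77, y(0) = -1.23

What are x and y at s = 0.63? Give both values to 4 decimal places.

-0.0985, -1.4897

Euler on (x,y): x_{n+1} = x_n + h·x', y_{n+1} = y_n + h·y'.
0.000000: (-1.770000, -1.230000); f=(3.368400, 0.254100) → (-1.062636, -1.176639)
0.210000: (-1.062636, -1.176639); f=(2.534941, -0.412723) → (-0.530298, -1.263311)
0.420000: (-0.530298, -1.263311); f=(2.056099, -1.078161) → (-0.098518, -1.489725)
(x(0.63), y(0.63)) ≈ (-0.0985, -1.4897)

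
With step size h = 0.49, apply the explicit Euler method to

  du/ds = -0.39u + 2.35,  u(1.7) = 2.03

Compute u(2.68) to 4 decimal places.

3.4112

Euler: u_{n+1} = u_n + h·f(s_n, u_n).
s=1.700000, u=2.030000: f=1.558300 → u ← 2.030000 + 0.49·1.558300 = 2.793567
s=2.190000, u=2.793567: f=1.260509 → u ← 2.793567 + 0.49·1.260509 = 3.411216
u(2.68) ≈ 3.4112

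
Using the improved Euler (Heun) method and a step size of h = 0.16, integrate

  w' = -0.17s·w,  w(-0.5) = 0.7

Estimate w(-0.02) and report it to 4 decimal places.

0.7150

Heun: k1 = f(s_n, w_n); k2 = f(s_n + h, w_n + h·k1); w_{n+1} = w_n + (h/2)·(k1 + k2).
s=-0.500000, w=0.700000:
  k1 = f(-0.500000, 0.700000) = 0.059500
  k2 = f(-0.340000, 0.709520) = 0.041010
  w ← 0.700000 + (0.16/2)·(0.059500 + 0.041010) = 0.708041
s=-0.340000, w=0.708041:
  k1 = f(-0.340000, 0.708041) = 0.040925
  k2 = f(-0.180000, 0.714589) = 0.021866
  w ← 0.708041 + (0.16/2)·(0.040925 + 0.021866) = 0.713064
s=-0.180000, w=0.713064:
  k1 = f(-0.180000, 0.713064) = 0.021820
  k2 = f(-0.020000, 0.716555) = 0.002436
  w ← 0.713064 + (0.16/2)·(0.021820 + 0.002436) = 0.715005
w(-0.02) ≈ 0.7150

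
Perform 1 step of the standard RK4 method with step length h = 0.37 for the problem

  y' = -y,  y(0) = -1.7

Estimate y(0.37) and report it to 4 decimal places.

-1.1743

RK4: k1 = f(t_n, y_n); k2 = f(t_n + h/2, y_n + (h/2)·k1); k3 = f(t_n + h/2, y_n + (h/2)·k2); k4 = f(t_n + h, y_n + h·k3); y_{n+1} = y_n + (h/6)·(k1 + 2k2 + 2k3 + k4).
t=0.000000, y=-1.700000:
  k1 = f(0.000000, -1.700000) = 1.700000
  k2 = f(0.185000, -1.385500) = 1.385500
  k3 = f(0.185000, -1.443682) = 1.443682
  k4 = f(0.370000, -1.165837) = 1.165837
  y ← -1.700000 + (0.37/6)·(k1 + 2k2 + 2k3 + k4) = -1.174341
y(0.37) ≈ -1.1743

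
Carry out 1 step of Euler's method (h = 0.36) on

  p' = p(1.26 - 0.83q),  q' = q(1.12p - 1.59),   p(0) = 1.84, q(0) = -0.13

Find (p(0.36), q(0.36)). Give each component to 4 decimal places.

2.7461, -0.1520

Euler on (p,q): p_{n+1} = p_n + h·p', q_{n+1} = q_n + h·q'.
0.000000: (1.840000, -0.130000); f=(2.516936, -0.061204) → (2.746097, -0.152033)
(p(0.36), q(0.36)) ≈ (2.7461, -0.1520)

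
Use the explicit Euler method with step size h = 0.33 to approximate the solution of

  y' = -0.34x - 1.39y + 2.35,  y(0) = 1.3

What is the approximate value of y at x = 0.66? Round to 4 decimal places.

1.5392

Euler: y_{n+1} = y_n + h·f(x_n, y_n).
x=0.000000, y=1.300000: f=0.543000 → y ← 1.300000 + 0.33·0.543000 = 1.479190
x=0.330000, y=1.479190: f=0.181726 → y ← 1.479190 + 0.33·0.181726 = 1.539160
y(0.66) ≈ 1.5392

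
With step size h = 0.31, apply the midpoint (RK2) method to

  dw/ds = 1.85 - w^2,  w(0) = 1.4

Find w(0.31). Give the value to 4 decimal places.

Midpoint: k1 = f(s_n, w_n); k2 = f(s_n + h/2, w_n + (h/2)·k1); w_{n+1} = w_n + h·k2.
s=0.000000, w=1.400000:
  k1 = f(0.000000, 1.400000) = -0.110000
  k2 = f(0.155000, 1.382950) = -0.062551
  w ← 1.400000 + 0.31·(-0.062551) = 1.380609
w(0.31) ≈ 1.3806

1.3806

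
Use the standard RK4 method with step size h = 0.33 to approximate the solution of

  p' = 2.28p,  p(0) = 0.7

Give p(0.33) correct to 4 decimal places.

RK4: k1 = f(t_n, p_n); k2 = f(t_n + h/2, p_n + (h/2)·k1); k3 = f(t_n + h/2, p_n + (h/2)·k2); k4 = f(t_n + h, p_n + h·k3); p_{n+1} = p_n + (h/6)·(k1 + 2k2 + 2k3 + k4).
t=0.000000, p=0.700000:
  k1 = f(0.000000, 0.700000) = 1.596000
  k2 = f(0.165000, 0.963340) = 2.196415
  k3 = f(0.165000, 1.062409) = 2.422291
  k4 = f(0.330000, 1.499356) = 3.418532
  p ← 0.700000 + (0.33/6)·(k1 + 2k2 + 2k3 + k4) = 1.483857
p(0.33) ≈ 1.4839

1.4839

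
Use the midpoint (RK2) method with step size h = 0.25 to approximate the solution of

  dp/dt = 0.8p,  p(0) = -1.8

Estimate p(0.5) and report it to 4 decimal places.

-2.6791

Midpoint: k1 = f(t_n, p_n); k2 = f(t_n + h/2, p_n + (h/2)·k1); p_{n+1} = p_n + h·k2.
t=0.000000, p=-1.800000:
  k1 = f(0.000000, -1.800000) = -1.440000
  k2 = f(0.125000, -1.980000) = -1.584000
  p ← -1.800000 + 0.25·(-1.584000) = -2.196000
t=0.250000, p=-2.196000:
  k1 = f(0.250000, -2.196000) = -1.756800
  k2 = f(0.375000, -2.415600) = -1.932480
  p ← -2.196000 + 0.25·(-1.932480) = -2.679120
p(0.5) ≈ -2.6791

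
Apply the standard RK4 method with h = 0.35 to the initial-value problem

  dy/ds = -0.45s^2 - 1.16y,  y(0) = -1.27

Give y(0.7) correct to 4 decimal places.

RK4: k1 = f(s_n, y_n); k2 = f(s_n + h/2, y_n + (h/2)·k1); k3 = f(s_n + h/2, y_n + (h/2)·k2); k4 = f(s_n + h, y_n + h·k3); y_{n+1} = y_n + (h/6)·(k1 + 2k2 + 2k3 + k4).
s=0.000000, y=-1.270000:
  k1 = f(0.000000, -1.270000) = 1.473200
  k2 = f(0.175000, -1.012190) = 1.160359
  k3 = f(0.175000, -1.066937) = 1.223866
  k4 = f(0.350000, -0.841647) = 0.921185
  y ← -1.270000 + (0.35/6)·(k1 + 2k2 + 2k3 + k4) = -0.852168
s=0.350000, y=-0.852168:
  k1 = f(0.350000, -0.852168) = 0.933390
  k2 = f(0.525000, -0.688825) = 0.675005
  k3 = f(0.525000, -0.734042) = 0.727457
  k4 = f(0.700000, -0.597558) = 0.472667
  y ← -0.852168 + (0.35/6)·(k1 + 2k2 + 2k3 + k4) = -0.606527
y(0.7) ≈ -0.6065

-0.6065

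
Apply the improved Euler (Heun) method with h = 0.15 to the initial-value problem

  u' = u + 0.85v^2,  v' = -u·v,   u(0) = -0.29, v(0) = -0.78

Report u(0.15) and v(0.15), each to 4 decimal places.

-0.2499, -0.8126

Heun on (u,v): k1 = f(t_n, state_n); k2 = f(t_n + h, state_n + h·k1); state_{n+1} = state_n + (h/2)·(k1 + k2).
0.000000: (-0.290000, -0.780000)
  k1 = (0.227140, -0.226200)
  predictor → (-0.255929, -0.813930)
  k2 = (0.307181, -0.208308)
  → (-0.249926, -0.812588)
(u(0.15), v(0.15)) ≈ (-0.2499, -0.8126)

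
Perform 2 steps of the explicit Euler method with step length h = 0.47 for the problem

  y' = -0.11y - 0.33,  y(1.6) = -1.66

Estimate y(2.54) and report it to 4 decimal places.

-1.7950

Euler: y_{n+1} = y_n + h·f(t_n, y_n).
t=1.600000, y=-1.660000: f=-0.147400 → y ← -1.660000 + 0.47·(-0.147400) = -1.729278
t=2.070000, y=-1.729278: f=-0.139779 → y ← -1.729278 + 0.47·(-0.139779) = -1.794974
y(2.54) ≈ -1.7950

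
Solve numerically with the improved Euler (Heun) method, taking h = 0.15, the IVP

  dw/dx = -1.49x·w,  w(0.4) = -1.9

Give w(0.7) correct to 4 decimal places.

Heun: k1 = f(x_n, w_n); k2 = f(x_n + h, w_n + h·k1); w_{n+1} = w_n + (h/2)·(k1 + k2).
x=0.400000, w=-1.900000:
  k1 = f(0.400000, -1.900000) = 1.132400
  k2 = f(0.550000, -1.730140) = 1.417850
  w ← -1.900000 + (0.15/2)·(1.132400 + 1.417850) = -1.708731
x=0.550000, w=-1.708731:
  k1 = f(0.550000, -1.708731) = 1.400305
  k2 = f(0.700000, -1.498685) = 1.563129
  w ← -1.708731 + (0.15/2)·(1.400305 + 1.563129) = -1.486474
w(0.7) ≈ -1.4865

-1.4865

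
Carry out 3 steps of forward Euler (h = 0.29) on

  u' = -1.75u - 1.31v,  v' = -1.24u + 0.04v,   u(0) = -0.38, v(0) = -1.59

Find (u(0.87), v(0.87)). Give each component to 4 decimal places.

0.9991, -1.9327

Euler on (u,v): u_{n+1} = u_n + h·u', v_{n+1} = v_n + h·v'.
0.000000: (-0.380000, -1.590000); f=(2.747900, 0.407600) → (0.416891, -1.471796)
0.290000: (0.416891, -1.471796); f=(1.198494, -0.575817) → (0.764454, -1.638783)
0.580000: (0.764454, -1.638783); f=(0.809011, -1.013474) → (0.999067, -1.932690)
(u(0.87), v(0.87)) ≈ (0.9991, -1.9327)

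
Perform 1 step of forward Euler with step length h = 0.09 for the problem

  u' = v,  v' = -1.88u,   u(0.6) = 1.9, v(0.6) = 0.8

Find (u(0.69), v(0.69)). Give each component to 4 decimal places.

Euler on (u,v): u_{n+1} = u_n + h·u', v_{n+1} = v_n + h·v'.
0.600000: (1.900000, 0.800000); f=(0.800000, -3.572000) → (1.972000, 0.478520)
(u(0.69), v(0.69)) ≈ (1.9720, 0.4785)

1.9720, 0.4785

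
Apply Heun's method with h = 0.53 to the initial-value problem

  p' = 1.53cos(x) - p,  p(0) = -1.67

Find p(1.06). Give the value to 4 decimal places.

Heun: k1 = f(x_n, p_n); k2 = f(x_n + h, p_n + h·k1); p_{n+1} = p_n + (h/2)·(k1 + k2).
x=0.000000, p=-1.670000:
  k1 = f(0.000000, -1.670000) = 3.200000
  k2 = f(0.530000, 0.026000) = 1.294095
  p ← -1.670000 + (0.53/2)·(3.200000 + 1.294095) = -0.479065
x=0.530000, p=-0.479065:
  k1 = f(0.530000, -0.479065) = 1.799160
  k2 = f(1.060000, 0.474490) = 0.273485
  p ← -0.479065 + (0.53/2)·(1.799160 + 0.273485) = 0.070186
p(1.06) ≈ 0.0702

0.0702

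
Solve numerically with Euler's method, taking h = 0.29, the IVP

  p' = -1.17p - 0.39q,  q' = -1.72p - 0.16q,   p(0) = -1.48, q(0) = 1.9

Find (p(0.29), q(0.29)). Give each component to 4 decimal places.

-1.1927, 2.5501

Euler on (p,q): p_{n+1} = p_n + h·p', q_{n+1} = q_n + h·q'.
0.000000: (-1.480000, 1.900000); f=(0.990600, 2.241600) → (-1.192726, 2.550064)
(p(0.29), q(0.29)) ≈ (-1.1927, 2.5501)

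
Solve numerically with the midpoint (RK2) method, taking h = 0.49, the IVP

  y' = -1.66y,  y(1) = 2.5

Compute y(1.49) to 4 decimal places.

1.2935

Midpoint: k1 = f(t_n, y_n); k2 = f(t_n + h/2, y_n + (h/2)·k1); y_{n+1} = y_n + h·k2.
t=1.000000, y=2.500000:
  k1 = f(1.000000, 2.500000) = -4.150000
  k2 = f(1.245000, 1.483250) = -2.462195
  y ← 2.500000 + 0.49·(-2.462195) = 1.293524
y(1.49) ≈ 1.2935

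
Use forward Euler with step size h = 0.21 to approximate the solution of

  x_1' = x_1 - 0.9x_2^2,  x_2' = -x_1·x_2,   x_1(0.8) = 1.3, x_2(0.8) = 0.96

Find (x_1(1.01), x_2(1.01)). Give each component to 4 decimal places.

1.3988, 0.6979

Euler on (x_1,x_2): x_1_{n+1} = x_1_n + h·x_1', x_2_{n+1} = x_2_n + h·x_2'.
0.800000: (1.300000, 0.960000); f=(0.470560, -1.248000) → (1.398818, 0.697920)
(x_1(1.01), x_2(1.01)) ≈ (1.3988, 0.6979)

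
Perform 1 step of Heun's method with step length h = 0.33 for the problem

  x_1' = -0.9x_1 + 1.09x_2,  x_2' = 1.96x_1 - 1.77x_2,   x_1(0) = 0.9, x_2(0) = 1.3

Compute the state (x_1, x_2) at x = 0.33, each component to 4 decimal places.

Heun on (x_1,x_2): k1 = f(x_n, state_n); k2 = f(x_n + h, state_n + h·k1); state_{n+1} = state_n + (h/2)·(k1 + k2).
0.000000: (0.900000, 1.300000)
  k1 = (0.607000, -0.537000)
  predictor → (1.100310, 1.122790)
  k2 = (0.233562, 0.169269)
  → (1.038693, 1.239324)
(x_1(0.33), x_2(0.33)) ≈ (1.0387, 1.2393)

1.0387, 1.2393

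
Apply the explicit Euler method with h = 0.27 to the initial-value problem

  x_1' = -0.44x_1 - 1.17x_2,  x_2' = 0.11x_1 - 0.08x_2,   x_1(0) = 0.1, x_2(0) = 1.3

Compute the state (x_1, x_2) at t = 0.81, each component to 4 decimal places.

Euler on (x_1,x_2): x_1_{n+1} = x_1_n + h·x_1', x_2_{n+1} = x_2_n + h·x_2'.
0.000000: (0.100000, 1.300000); f=(-1.565000, -0.093000) → (-0.322550, 1.274890)
0.270000: (-0.322550, 1.274890); f=(-1.349699, -0.137472) → (-0.686969, 1.237773)
0.540000: (-0.686969, 1.237773); f=(-1.145928, -0.174588) → (-0.996369, 1.190634)
(x_1(0.81), x_2(0.81)) ≈ (-0.9964, 1.1906)

-0.9964, 1.1906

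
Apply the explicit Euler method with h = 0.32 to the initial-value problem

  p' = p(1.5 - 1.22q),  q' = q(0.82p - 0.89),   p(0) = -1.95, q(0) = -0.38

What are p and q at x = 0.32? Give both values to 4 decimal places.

-3.1753, -0.0773

Euler on (p,q): p_{n+1} = p_n + h·p', q_{n+1} = q_n + h·q'.
0.000000: (-1.950000, -0.380000); f=(-3.829020, 0.945820) → (-3.175286, -0.077338)
(p(0.32), q(0.32)) ≈ (-3.1753, -0.0773)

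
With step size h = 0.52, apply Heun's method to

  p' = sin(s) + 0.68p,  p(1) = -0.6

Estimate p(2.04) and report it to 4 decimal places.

0.1672

Heun: k1 = f(s_n, p_n); k2 = f(s_n + h, p_n + h·k1); p_{n+1} = p_n + (h/2)·(k1 + k2).
s=1.000000, p=-0.600000:
  k1 = f(1.000000, -0.600000) = 0.433471
  k2 = f(1.520000, -0.374595) = 0.743985
  p ← -0.600000 + (0.52/2)·(0.433471 + 0.743985) = -0.293861
s=1.520000, p=-0.293861:
  k1 = f(1.520000, -0.293861) = 0.798884
  k2 = f(2.040000, 0.121559) = 0.974588
  p ← -0.293861 + (0.52/2)·(0.798884 + 0.974588) = 0.167242
p(2.04) ≈ 0.1672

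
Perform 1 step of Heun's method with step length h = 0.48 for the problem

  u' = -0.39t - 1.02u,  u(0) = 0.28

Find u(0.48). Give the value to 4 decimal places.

0.1315

Heun: k1 = f(t_n, u_n); k2 = f(t_n + h, u_n + h·k1); u_{n+1} = u_n + (h/2)·(k1 + k2).
t=0.000000, u=0.280000:
  k1 = f(0.000000, 0.280000) = -0.285600
  k2 = f(0.480000, 0.142912) = -0.332970
  u ← 0.280000 + (0.48/2)·(-0.285600 + (-0.332970)) = 0.131543
u(0.48) ≈ 0.1315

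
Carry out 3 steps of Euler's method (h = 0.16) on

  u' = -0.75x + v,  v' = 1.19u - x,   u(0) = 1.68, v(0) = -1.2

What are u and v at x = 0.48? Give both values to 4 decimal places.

1.1900, -0.4208

Euler on (u,v): u_{n+1} = u_n + h·u', v_{n+1} = v_n + h·v'.
0.000000: (1.680000, -1.200000); f=(-1.200000, 1.999200) → (1.488000, -0.880128)
0.160000: (1.488000, -0.880128); f=(-1.000128, 1.610720) → (1.327980, -0.622413)
0.320000: (1.327980, -0.622413); f=(-0.862413, 1.260296) → (1.189993, -0.420765)
(u(0.48), v(0.48)) ≈ (1.1900, -0.4208)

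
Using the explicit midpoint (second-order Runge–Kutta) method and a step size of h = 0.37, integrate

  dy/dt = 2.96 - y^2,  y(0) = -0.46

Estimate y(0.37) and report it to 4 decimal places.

Midpoint: k1 = f(t_n, y_n); k2 = f(t_n + h/2, y_n + (h/2)·k1); y_{n+1} = y_n + h·k2.
t=0.000000, y=-0.460000:
  k1 = f(0.000000, -0.460000) = 2.748400
  k2 = f(0.185000, 0.048454) = 2.957652
  y ← -0.460000 + 0.37·2.957652 = 0.634331
y(0.37) ≈ 0.6343

0.6343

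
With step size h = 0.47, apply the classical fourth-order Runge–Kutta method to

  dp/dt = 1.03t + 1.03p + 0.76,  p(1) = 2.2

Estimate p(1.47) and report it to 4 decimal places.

4.7856

RK4: k1 = f(t_n, p_n); k2 = f(t_n + h/2, p_n + (h/2)·k1); k3 = f(t_n + h/2, p_n + (h/2)·k2); k4 = f(t_n + h, p_n + h·k3); p_{n+1} = p_n + (h/6)·(k1 + 2k2 + 2k3 + k4).
t=1.000000, p=2.200000:
  k1 = f(1.000000, 2.200000) = 4.056000
  k2 = f(1.235000, 3.153160) = 5.279805
  k3 = f(1.235000, 3.440754) = 5.576027
  k4 = f(1.470000, 4.820733) = 7.239455
  p ← 2.200000 + (0.47/6)·(k1 + 2k2 + 2k3 + k4) = 4.785558
p(1.47) ≈ 4.7856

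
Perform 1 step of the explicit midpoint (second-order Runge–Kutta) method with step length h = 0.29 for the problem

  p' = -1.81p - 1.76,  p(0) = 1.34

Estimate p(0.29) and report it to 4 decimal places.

0.4448

Midpoint: k1 = f(s_n, p_n); k2 = f(s_n + h/2, p_n + (h/2)·k1); p_{n+1} = p_n + h·k2.
s=0.000000, p=1.340000:
  k1 = f(0.000000, 1.340000) = -4.185400
  k2 = f(0.145000, 0.733117) = -3.086942
  p ← 1.340000 + 0.29·(-3.086942) = 0.444787
p(0.29) ≈ 0.4448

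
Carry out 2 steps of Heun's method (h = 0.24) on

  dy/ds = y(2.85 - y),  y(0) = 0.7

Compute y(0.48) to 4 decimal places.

1.5811

Heun: k1 = f(s_n, y_n); k2 = f(s_n + h, y_n + h·k1); y_{n+1} = y_n + (h/2)·(k1 + k2).
s=0.000000, y=0.700000:
  k1 = f(0.000000, 0.700000) = 1.505000
  k2 = f(0.240000, 1.061200) = 1.898275
  y ← 0.700000 + (0.24/2)·(1.505000 + 1.898275) = 1.108393
s=0.240000, y=1.108393:
  k1 = f(0.240000, 1.108393) = 1.930385
  k2 = f(0.480000, 1.571685) = 2.009108
  y ← 1.108393 + (0.24/2)·(1.930385 + 2.009108) = 1.581132
y(0.48) ≈ 1.5811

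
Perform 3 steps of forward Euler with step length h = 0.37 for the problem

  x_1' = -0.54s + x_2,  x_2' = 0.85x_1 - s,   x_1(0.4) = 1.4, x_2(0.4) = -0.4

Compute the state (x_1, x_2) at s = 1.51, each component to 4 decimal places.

Euler on (x_1,x_2): x_1_{n+1} = x_1_n + h·x_1', x_2_{n+1} = x_2_n + h·x_2'.
0.400000: (1.400000, -0.400000); f=(-0.616000, 0.790000) → (1.172080, -0.107700)
0.770000: (1.172080, -0.107700); f=(-0.523500, 0.226268) → (0.978385, -0.023981)
1.140000: (0.978385, -0.023981); f=(-0.639581, -0.308373) → (0.741740, -0.138079)
(x_1(1.51), x_2(1.51)) ≈ (0.7417, -0.1381)

0.7417, -0.1381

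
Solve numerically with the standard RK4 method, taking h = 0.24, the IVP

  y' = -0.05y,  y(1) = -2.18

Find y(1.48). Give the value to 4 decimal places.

-2.1283

RK4: k1 = f(t_n, y_n); k2 = f(t_n + h/2, y_n + (h/2)·k1); k3 = f(t_n + h/2, y_n + (h/2)·k2); k4 = f(t_n + h, y_n + h·k3); y_{n+1} = y_n + (h/6)·(k1 + 2k2 + 2k3 + k4).
t=1.000000, y=-2.180000:
  k1 = f(1.000000, -2.180000) = 0.109000
  k2 = f(1.120000, -2.166920) = 0.108346
  k3 = f(1.120000, -2.166998) = 0.108350
  k4 = f(1.240000, -2.153996) = 0.107700
  y ← -2.180000 + (0.24/6)·(k1 + 2k2 + 2k3 + k4) = -2.153996
t=1.240000, y=-2.153996:
  k1 = f(1.240000, -2.153996) = 0.107700
  k2 = f(1.360000, -2.141072) = 0.107054
  k3 = f(1.360000, -2.141150) = 0.107057
  k4 = f(1.480000, -2.128303) = 0.106415
  y ← -2.153996 + (0.24/6)·(k1 + 2k2 + 2k3 + k4) = -2.128303
y(1.48) ≈ -2.1283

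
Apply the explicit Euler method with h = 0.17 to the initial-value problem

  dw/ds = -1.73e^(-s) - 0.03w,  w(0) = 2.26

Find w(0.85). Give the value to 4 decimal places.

1.1386

Euler: w_{n+1} = w_n + h·f(s_n, w_n).
s=0.000000, w=2.260000: f=-1.797800 → w ← 2.260000 + 0.17·(-1.797800) = 1.954374
s=0.170000, w=1.954374: f=-1.518171 → w ← 1.954374 + 0.17·(-1.518171) = 1.696285
s=0.340000, w=1.696285: f=-1.282251 → w ← 1.696285 + 0.17·(-1.282251) = 1.478302
s=0.510000, w=1.478302: f=-1.083206 → w ← 1.478302 + 0.17·(-1.083206) = 1.294157
s=0.680000, w=1.294157: f=-0.915272 → w ← 1.294157 + 0.17·(-0.915272) = 1.138561
w(0.85) ≈ 1.1386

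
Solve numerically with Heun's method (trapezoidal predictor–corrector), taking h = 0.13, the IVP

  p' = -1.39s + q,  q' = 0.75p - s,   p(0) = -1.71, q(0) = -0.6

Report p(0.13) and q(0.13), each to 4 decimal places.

Heun on (p,q): k1 = f(s_n, state_n); k2 = f(s_n + h, state_n + h·k1); state_{n+1} = state_n + (h/2)·(k1 + k2).
0.000000: (-1.710000, -0.600000)
  k1 = (-0.600000, -1.282500)
  predictor → (-1.788000, -0.766725)
  k2 = (-0.947425, -1.471000)
  → (-1.810583, -0.778977)
(p(0.13), q(0.13)) ≈ (-1.8106, -0.7790)

-1.8106, -0.7790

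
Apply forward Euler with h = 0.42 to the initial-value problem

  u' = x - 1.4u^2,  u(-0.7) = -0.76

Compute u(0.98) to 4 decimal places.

-33.1608

Euler: u_{n+1} = u_n + h·f(x_n, u_n).
x=-0.700000, u=-0.760000: f=-1.508640 → u ← -0.760000 + 0.42·(-1.508640) = -1.393629
x=-0.280000, u=-1.393629: f=-2.999082 → u ← -1.393629 + 0.42·(-2.999082) = -2.653243
x=0.140000, u=-2.653243: f=-9.715579 → u ← -2.653243 + 0.42·(-9.715579) = -6.733786
x=0.560000, u=-6.733786: f=-62.921427 → u ← -6.733786 + 0.42·(-62.921427) = -33.160785
u(0.98) ≈ -33.1608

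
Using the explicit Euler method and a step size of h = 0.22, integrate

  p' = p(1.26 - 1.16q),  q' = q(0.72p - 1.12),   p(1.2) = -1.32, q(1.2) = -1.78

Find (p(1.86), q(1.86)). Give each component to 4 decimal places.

Euler on (p,q): p_{n+1} = p_n + h·p', q_{n+1} = q_n + h·q'.
1.200000: (-1.320000, -1.780000); f=(-4.388736, 3.685312) → (-2.285522, -0.969231)
1.420000: (-2.285522, -0.969231); f=(-5.449389, 2.680483) → (-3.484388, -0.379525)
1.640000: (-3.484388, -0.379525); f=(-5.924327, 1.377205) → (-4.787739, -0.076540)
(p(1.86), q(1.86)) ≈ (-4.7877, -0.0765)

-4.7877, -0.0765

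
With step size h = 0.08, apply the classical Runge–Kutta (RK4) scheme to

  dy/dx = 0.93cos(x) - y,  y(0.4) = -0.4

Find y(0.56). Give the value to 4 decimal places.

RK4: k1 = f(x_n, y_n); k2 = f(x_n + h/2, y_n + (h/2)·k1); k3 = f(x_n + h/2, y_n + (h/2)·k2); k4 = f(x_n + h, y_n + h·k3); y_{n+1} = y_n + (h/6)·(k1 + 2k2 + 2k3 + k4).
x=0.400000, y=-0.400000:
  k1 = f(0.400000, -0.400000) = 1.256587
  k2 = f(0.440000, -0.349737) = 1.191156
  k3 = f(0.440000, -0.352354) = 1.193773
  k4 = f(0.480000, -0.304498) = 1.129403
  y ← -0.400000 + (0.08/6)·(k1 + 2k2 + 2k3 + k4) = -0.304589
x=0.480000, y=-0.304589:
  k1 = f(0.480000, -0.304589) = 1.129494
  k2 = f(0.520000, -0.259409) = 1.066481
  k3 = f(0.520000, -0.261929) = 1.069001
  k4 = f(0.560000, -0.219069) = 1.007016
  y ← -0.304589 + (0.08/6)·(k1 + 2k2 + 2k3 + k4) = -0.219156
y(0.56) ≈ -0.2192

-0.2192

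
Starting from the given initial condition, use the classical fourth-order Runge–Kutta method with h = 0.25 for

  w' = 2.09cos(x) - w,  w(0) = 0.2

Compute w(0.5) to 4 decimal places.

RK4: k1 = f(x_n, w_n); k2 = f(x_n + h/2, w_n + (h/2)·k1); k3 = f(x_n + h/2, w_n + (h/2)·k2); k4 = f(x_n + h, w_n + h·k3); w_{n+1} = w_n + (h/6)·(k1 + 2k2 + 2k3 + k4).
x=0.000000, w=0.200000:
  k1 = f(0.000000, 0.200000) = 1.890000
  k2 = f(0.125000, 0.436250) = 1.637443
  k3 = f(0.125000, 0.404680) = 1.669013
  k4 = f(0.250000, 0.617253) = 1.407774
  w ← 0.200000 + (0.25/6)·(k1 + 2k2 + 2k3 + k4) = 0.612945
x=0.250000, w=0.612945:
  k1 = f(0.250000, 0.612945) = 1.412082
  k2 = f(0.375000, 0.789455) = 1.155305
  k3 = f(0.375000, 0.757358) = 1.187403
  k4 = f(0.500000, 0.909796) = 0.924352
  w ← 0.612945 + (0.25/6)·(k1 + 2k2 + 2k3 + k4) = 0.905522
w(0.5) ≈ 0.9055

0.9055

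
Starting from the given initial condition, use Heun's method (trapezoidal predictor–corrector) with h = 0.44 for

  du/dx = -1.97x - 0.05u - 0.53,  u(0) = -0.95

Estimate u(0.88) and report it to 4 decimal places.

Heun: k1 = f(x_n, u_n); k2 = f(x_n + h, u_n + h·k1); u_{n+1} = u_n + (h/2)·(k1 + k2).
x=0.000000, u=-0.950000:
  k1 = f(0.000000, -0.950000) = -0.482500
  k2 = f(0.440000, -1.162300) = -1.338685
  u ← -0.950000 + (0.44/2)·(-0.482500 + (-1.338685)) = -1.350661
x=0.440000, u=-1.350661:
  k1 = f(0.440000, -1.350661) = -1.329267
  k2 = f(0.880000, -1.935538) = -2.166823
  u ← -1.350661 + (0.44/2)·(-1.329267 + (-2.166823)) = -2.119801
u(0.88) ≈ -2.1198

-2.1198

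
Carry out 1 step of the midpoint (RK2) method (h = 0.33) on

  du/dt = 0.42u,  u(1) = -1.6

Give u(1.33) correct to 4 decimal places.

-1.8371

Midpoint: k1 = f(t_n, u_n); k2 = f(t_n + h/2, u_n + (h/2)·k1); u_{n+1} = u_n + h·k2.
t=1.000000, u=-1.600000:
  k1 = f(1.000000, -1.600000) = -0.672000
  k2 = f(1.165000, -1.710880) = -0.718570
  u ← -1.600000 + 0.33·(-0.718570) = -1.837128
u(1.33) ≈ -1.8371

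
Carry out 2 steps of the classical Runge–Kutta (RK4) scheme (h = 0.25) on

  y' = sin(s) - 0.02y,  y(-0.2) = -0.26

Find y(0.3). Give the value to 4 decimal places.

RK4: k1 = f(s_n, y_n); k2 = f(s_n + h/2, y_n + (h/2)·k1); k3 = f(s_n + h/2, y_n + (h/2)·k2); k4 = f(s_n + h, y_n + h·k3); y_{n+1} = y_n + (h/6)·(k1 + 2k2 + 2k3 + k4).
s=-0.200000, y=-0.260000:
  k1 = f(-0.200000, -0.260000) = -0.193469
  k2 = f(-0.075000, -0.284184) = -0.069246
  k3 = f(-0.075000, -0.268656) = -0.069557
  k4 = f(0.050000, -0.277389) = 0.055527
  y ← -0.260000 + (0.25/6)·(k1 + 2k2 + 2k3 + k4) = -0.277314
s=0.050000, y=-0.277314:
  k1 = f(0.050000, -0.277314) = 0.055525
  k2 = f(0.175000, -0.270374) = 0.179516
  k3 = f(0.175000, -0.254875) = 0.179206
  k4 = f(0.300000, -0.232513) = 0.300170
  y ← -0.277314 + (0.25/6)·(k1 + 2k2 + 2k3 + k4) = -0.232600
y(0.3) ≈ -0.2326

-0.2326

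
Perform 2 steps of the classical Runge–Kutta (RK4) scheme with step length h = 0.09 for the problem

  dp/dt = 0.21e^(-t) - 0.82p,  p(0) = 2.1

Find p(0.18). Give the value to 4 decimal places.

RK4: k1 = f(t_n, p_n); k2 = f(t_n + h/2, p_n + (h/2)·k1); k3 = f(t_n + h/2, p_n + (h/2)·k2); k4 = f(t_n + h, p_n + h·k3); p_{n+1} = p_n + (h/6)·(k1 + 2k2 + 2k3 + k4).
t=0.000000, p=2.100000:
  k1 = f(0.000000, 2.100000) = -1.512000
  k2 = f(0.045000, 2.031960) = -1.465448
  k3 = f(0.045000, 2.034055) = -1.467166
  k4 = f(0.090000, 1.967955) = -1.421798
  p ← 2.100000 + (0.09/6)·(k1 + 2k2 + 2k3 + k4) = 1.968015
t=0.090000, p=1.968015:
  k1 = f(0.090000, 1.968015) = -1.421846
  k2 = f(0.135000, 1.904032) = -1.377826
  k3 = f(0.135000, 1.906012) = -1.379450
  k4 = f(0.180000, 1.843864) = -1.336562
  p ← 1.968015 + (0.09/6)·(k1 + 2k2 + 2k3 + k4) = 1.843920
p(0.18) ≈ 1.8439

1.8439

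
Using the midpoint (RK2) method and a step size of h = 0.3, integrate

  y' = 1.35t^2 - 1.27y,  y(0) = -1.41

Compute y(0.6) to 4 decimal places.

-0.5930

Midpoint: k1 = f(t_n, y_n); k2 = f(t_n + h/2, y_n + (h/2)·k1); y_{n+1} = y_n + h·k2.
t=0.000000, y=-1.410000:
  k1 = f(0.000000, -1.410000) = 1.790700
  k2 = f(0.150000, -1.141395) = 1.479947
  y ← -1.410000 + 0.3·1.479947 = -0.966016
t=0.300000, y=-0.966016:
  k1 = f(0.300000, -0.966016) = 1.348340
  k2 = f(0.450000, -0.763765) = 1.243356
  y ← -0.966016 + 0.3·1.243356 = -0.593009
y(0.6) ≈ -0.5930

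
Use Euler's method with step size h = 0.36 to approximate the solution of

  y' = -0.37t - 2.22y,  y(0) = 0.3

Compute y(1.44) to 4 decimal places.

-0.1646

Euler: y_{n+1} = y_n + h·f(t_n, y_n).
t=0.000000, y=0.300000: f=-0.666000 → y ← 0.300000 + 0.36·(-0.666000) = 0.060240
t=0.360000, y=0.060240: f=-0.266933 → y ← 0.060240 + 0.36·(-0.266933) = -0.035856
t=0.720000, y=-0.035856: f=-0.186800 → y ← -0.035856 + 0.36·(-0.186800) = -0.103104
t=1.080000, y=-0.103104: f=-0.170709 → y ← -0.103104 + 0.36·(-0.170709) = -0.164559
y(1.44) ≈ -0.1646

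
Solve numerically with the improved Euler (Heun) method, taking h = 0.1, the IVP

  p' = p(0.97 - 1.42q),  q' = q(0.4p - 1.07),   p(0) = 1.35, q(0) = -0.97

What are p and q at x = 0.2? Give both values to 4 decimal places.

Heun on (p,q): k1 = f(x_n, state_n); k2 = f(x_n + h, state_n + h·k1); state_{n+1} = state_n + (h/2)·(k1 + k2).
0.000000: (1.350000, -0.970000)
  k1 = (3.168990, 0.514100)
  predictor → (1.666899, -0.918590)
  k2 = (3.791191, 0.370413)
  → (1.698009, -0.925774)
0.100000: (1.698009, -0.925774)
  k1 = (3.879271, 0.361789)
  predictor → (2.085936, -0.889595)
  k2 = (4.658366, 0.209611)
  → (2.124891, -0.897204)
(p(0.2), q(0.2)) ≈ (2.1249, -0.8972)

2.1249, -0.8972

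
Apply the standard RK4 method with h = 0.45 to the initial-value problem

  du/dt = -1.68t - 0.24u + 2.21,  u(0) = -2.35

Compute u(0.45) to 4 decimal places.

RK4: k1 = f(t_n, u_n); k2 = f(t_n + h/2, u_n + (h/2)·k1); k3 = f(t_n + h/2, u_n + (h/2)·k2); k4 = f(t_n + h, u_n + h·k3); u_{n+1} = u_n + (h/6)·(k1 + 2k2 + 2k3 + k4).
t=0.000000, u=-2.350000:
  k1 = f(0.000000, -2.350000) = 2.774000
  k2 = f(0.225000, -1.725850) = 2.246204
  k3 = f(0.225000, -1.844604) = 2.274705
  k4 = f(0.450000, -1.326383) = 1.772332
  u ← -2.350000 + (0.45/6)·(k1 + 2k2 + 2k3 + k4) = -1.330889
u(0.45) ≈ -1.3309

-1.3309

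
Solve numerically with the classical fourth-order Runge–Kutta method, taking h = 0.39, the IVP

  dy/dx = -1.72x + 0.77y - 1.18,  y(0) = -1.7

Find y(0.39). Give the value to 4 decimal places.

-2.9770

RK4: k1 = f(x_n, y_n); k2 = f(x_n + h/2, y_n + (h/2)·k1); k3 = f(x_n + h/2, y_n + (h/2)·k2); k4 = f(x_n + h, y_n + h·k3); y_{n+1} = y_n + (h/6)·(k1 + 2k2 + 2k3 + k4).
x=0.000000, y=-1.700000:
  k1 = f(0.000000, -1.700000) = -2.489000
  k2 = f(0.195000, -2.185355) = -3.198123
  k3 = f(0.195000, -2.323634) = -3.304598
  k4 = f(0.390000, -2.988793) = -4.152171
  y ← -1.700000 + (0.39/6)·(k1 + 2k2 + 2k3 + k4) = -2.977030
y(0.39) ≈ -2.9770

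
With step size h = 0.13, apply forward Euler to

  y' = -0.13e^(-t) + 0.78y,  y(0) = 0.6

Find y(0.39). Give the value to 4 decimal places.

0.7518

Euler: y_{n+1} = y_n + h·f(t_n, y_n).
t=0.000000, y=0.600000: f=0.338000 → y ← 0.600000 + 0.13·0.338000 = 0.643940
t=0.130000, y=0.643940: f=0.388121 → y ← 0.643940 + 0.13·0.388121 = 0.694396
t=0.260000, y=0.694396: f=0.441392 → y ← 0.694396 + 0.13·0.441392 = 0.751777
y(0.39) ≈ 0.7518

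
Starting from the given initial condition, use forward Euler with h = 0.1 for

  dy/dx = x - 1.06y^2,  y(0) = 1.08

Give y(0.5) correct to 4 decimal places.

0.7470

Euler: y_{n+1} = y_n + h·f(x_n, y_n).
x=0.000000, y=1.080000: f=-1.236384 → y ← 1.080000 + 0.1·(-1.236384) = 0.956362
x=0.100000, y=0.956362: f=-0.869505 → y ← 0.956362 + 0.1·(-0.869505) = 0.869411
x=0.200000, y=0.869411: f=-0.601228 → y ← 0.869411 + 0.1·(-0.601228) = 0.809288
x=0.300000, y=0.809288: f=-0.394244 → y ← 0.809288 + 0.1·(-0.394244) = 0.769864
x=0.400000, y=0.769864: f=-0.228252 → y ← 0.769864 + 0.1·(-0.228252) = 0.747039
y(0.5) ≈ 0.7470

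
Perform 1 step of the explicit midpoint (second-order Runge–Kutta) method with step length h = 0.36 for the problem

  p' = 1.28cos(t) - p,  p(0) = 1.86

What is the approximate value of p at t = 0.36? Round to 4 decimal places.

Midpoint: k1 = f(t_n, p_n); k2 = f(t_n + h/2, p_n + (h/2)·k1); p_{n+1} = p_n + h·k2.
t=0.000000, p=1.860000:
  k1 = f(0.000000, 1.860000) = -0.580000
  k2 = f(0.180000, 1.755600) = -0.496280
  p ← 1.860000 + 0.36·(-0.496280) = 1.681339
p(0.36) ≈ 1.6813

1.6813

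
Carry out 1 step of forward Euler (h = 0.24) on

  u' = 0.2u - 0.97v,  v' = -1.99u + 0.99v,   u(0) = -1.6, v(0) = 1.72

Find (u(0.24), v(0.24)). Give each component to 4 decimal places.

Euler on (u,v): u_{n+1} = u_n + h·u', v_{n+1} = v_n + h·v'.
0.000000: (-1.600000, 1.720000); f=(-1.988400, 4.886800) → (-2.077216, 2.892832)
(u(0.24), v(0.24)) ≈ (-2.0772, 2.8928)

-2.0772, 2.8928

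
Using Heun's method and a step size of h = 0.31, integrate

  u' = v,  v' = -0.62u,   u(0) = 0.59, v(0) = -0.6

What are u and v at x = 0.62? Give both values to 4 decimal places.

Heun on (u,v): k1 = f(x_n, state_n); k2 = f(x_n + h, state_n + h·k1); state_{n+1} = state_n + (h/2)·(k1 + k2).
0.000000: (0.590000, -0.600000)
  k1 = (-0.600000, -0.365800)
  predictor → (0.404000, -0.713398)
  k2 = (-0.713398, -0.250480)
  → (0.386423, -0.695523)
0.310000: (0.386423, -0.695523)
  k1 = (-0.695523, -0.239582)
  predictor → (0.170811, -0.769794)
  k2 = (-0.769794, -0.105903)
  → (0.159299, -0.749074)
(u(0.62), v(0.62)) ≈ (0.1593, -0.7491)

0.1593, -0.7491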